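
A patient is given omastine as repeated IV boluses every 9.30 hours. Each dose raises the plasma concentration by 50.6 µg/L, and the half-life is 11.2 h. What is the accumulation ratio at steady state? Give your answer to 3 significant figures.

2.29

k = ln 2 / 11.2 = 0.06189 h⁻¹
Fraction remaining after one interval: e^(−kτ) = e^(−0.06189 × 9.30) = 0.5624
R = 1 / (1 − 0.5624) = 1 / 0.4376 ≈ 2.29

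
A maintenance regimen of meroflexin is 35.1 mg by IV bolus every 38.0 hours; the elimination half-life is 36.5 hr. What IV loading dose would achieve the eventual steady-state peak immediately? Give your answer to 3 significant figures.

68.3 mg

k = ln 2 / 36.5 = 0.01899 hr⁻¹
Accumulation ratio R = 1 / (1 − e^(−kτ)) = 1 / (1 − e^(−0.01899×38.0)) = 1 / (1 − 0.4860) = 1.945
Loading dose = maintenance dose × R = 35.1 × 1.945 ≈ 68.3 mg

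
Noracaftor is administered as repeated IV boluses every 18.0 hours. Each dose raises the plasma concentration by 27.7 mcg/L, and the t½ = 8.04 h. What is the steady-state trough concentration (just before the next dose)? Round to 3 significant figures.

7.45 mcg/L

k = ln 2 / 8.04 = 0.08621 h⁻¹
Fraction remaining after one interval: e^(−kτ) = e^(−0.08621 × 18.0) = 0.2119
R = 1 / (1 − 0.2119) = 1.269
Css,max = 27.7 × 1.269 = 35.15 mcg/L
Css,min = Css,max × e^(−kτ) = 35.15 × 0.2119 ≈ 7.45 mcg/L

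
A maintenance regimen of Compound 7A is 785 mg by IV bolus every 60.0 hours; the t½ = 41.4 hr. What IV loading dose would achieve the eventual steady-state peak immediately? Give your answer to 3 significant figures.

k = ln 2 / 41.4 = 0.01674 hr⁻¹
Accumulation ratio R = 1 / (1 − e^(−kτ)) = 1 / (1 − e^(−0.01674×60.0)) = 1 / (1 − 0.3662) = 1.578
Loading dose = maintenance dose × R = 785 × 1.578 ≈ 1240 mg

1240 mg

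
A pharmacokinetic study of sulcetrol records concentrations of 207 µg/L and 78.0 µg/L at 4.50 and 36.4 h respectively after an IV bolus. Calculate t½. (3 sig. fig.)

k = ln(C₁/C₂) / (t₂ − t₁) = ln(207/78.0) / (36.4 − 4.50)
  = 0.9760 / 31.90 = 0.03060 h⁻¹
t½ = ln 2 / k = ln 2 / 0.03060 ≈ 22.7 hours

22.7 hours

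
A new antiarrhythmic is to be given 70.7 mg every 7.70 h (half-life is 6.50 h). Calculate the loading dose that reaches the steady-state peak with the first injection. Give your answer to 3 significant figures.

126 mg

k = ln 2 / 6.50 = 0.1066 h⁻¹
Accumulation ratio R = 1 / (1 − e^(−kτ)) = 1 / (1 − e^(−0.1066×7.70)) = 1 / (1 − 0.4399) = 1.786
Loading dose = maintenance dose × R = 70.7 × 1.786 ≈ 126 mg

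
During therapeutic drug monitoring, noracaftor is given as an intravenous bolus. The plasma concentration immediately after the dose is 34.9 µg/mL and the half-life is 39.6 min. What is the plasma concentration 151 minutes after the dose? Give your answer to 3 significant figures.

k = ln 2 / 39.6 = 0.01750 min⁻¹
151 min is 3.813 half-lives, so C = 34.9 × (1/2)^3.813 = 34.9 × 0.07114 ≈ 2.48 µg/mL

2.48 µg/mL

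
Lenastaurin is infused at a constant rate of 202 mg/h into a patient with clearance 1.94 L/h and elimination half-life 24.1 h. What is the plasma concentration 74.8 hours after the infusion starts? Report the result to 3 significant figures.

92.0 µg/mL

Css = rate / CL = 202 / 1.94 = 104.1 µg/mL
k = ln 2 / 24.1 = 0.02876 h⁻¹
C(t) = Css (1 − e^(−kt)) = 104.1 × (1 − e^(−2.151)) = 104.1 × 0.8837 ≈ 92.0 µg/mL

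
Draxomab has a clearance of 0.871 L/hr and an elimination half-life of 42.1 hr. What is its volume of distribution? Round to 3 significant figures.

52.9 L

k = ln 2 / t½ = ln 2 / 42.1 = 0.01646 hr⁻¹
V = CL / k = 0.871 / 0.01646 ≈ 52.9 L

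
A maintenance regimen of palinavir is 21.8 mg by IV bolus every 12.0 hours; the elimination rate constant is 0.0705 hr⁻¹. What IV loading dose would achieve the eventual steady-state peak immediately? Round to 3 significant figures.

Accumulation ratio R = 1 / (1 − e^(−kτ)) = 1 / (1 − e^(−0.07050×12.0)) = 1 / (1 − 0.4291) = 1.752
Loading dose = maintenance dose × R = 21.8 × 1.752 ≈ 38.2 mg

38.2 mg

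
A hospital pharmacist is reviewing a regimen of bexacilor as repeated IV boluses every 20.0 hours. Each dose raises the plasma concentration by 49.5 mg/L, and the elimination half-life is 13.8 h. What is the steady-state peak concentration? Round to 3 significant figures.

78.1 mg/L

k = ln 2 / 13.8 = 0.05023 h⁻¹
Fraction remaining after one interval: e^(−kτ) = e^(−0.05023 × 20.0) = 0.3662
R = 1 / (1 − 0.3662) = 1.578
Css,max = 49.5 × 1.578 ≈ 78.1 mg/L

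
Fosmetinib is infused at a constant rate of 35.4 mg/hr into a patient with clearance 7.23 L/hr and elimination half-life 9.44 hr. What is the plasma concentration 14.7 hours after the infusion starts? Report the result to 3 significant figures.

3.23 µg/mL

Css = rate / CL = 35.4 / 7.23 = 4.896 µg/mL
k = ln 2 / 9.44 = 0.07343 hr⁻¹
C(t) = Css (1 − e^(−kt)) = 4.896 × (1 − e^(−1.079)) = 4.896 × 0.6602 ≈ 3.23 µg/mL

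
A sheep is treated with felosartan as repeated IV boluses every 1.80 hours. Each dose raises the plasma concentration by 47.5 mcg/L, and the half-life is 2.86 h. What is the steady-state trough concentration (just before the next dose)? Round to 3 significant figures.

k = ln 2 / 2.86 = 0.2424 h⁻¹
Fraction remaining after one interval: e^(−kτ) = e^(−0.2424 × 1.80) = 0.6465
R = 1 / (1 − 0.6465) = 2.829
Css,max = 47.5 × 2.829 = 134.4 mcg/L
Css,min = Css,max × e^(−kτ) = 134.4 × 0.6465 ≈ 86.9 mcg/L

86.9 mcg/L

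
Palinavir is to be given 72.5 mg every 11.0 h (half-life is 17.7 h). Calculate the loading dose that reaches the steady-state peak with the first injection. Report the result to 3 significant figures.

207 mg

k = ln 2 / 17.7 = 0.03916 h⁻¹
Accumulation ratio R = 1 / (1 − e^(−kτ)) = 1 / (1 − e^(−0.03916×11.0)) = 1 / (1 − 0.6500) = 2.857
Loading dose = maintenance dose × R = 72.5 × 2.857 ≈ 207 mg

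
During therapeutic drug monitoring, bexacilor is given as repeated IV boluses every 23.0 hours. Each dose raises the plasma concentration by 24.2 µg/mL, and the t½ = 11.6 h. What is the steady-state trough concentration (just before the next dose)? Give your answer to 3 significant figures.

k = ln 2 / 11.6 = 0.05975 h⁻¹
Fraction remaining after one interval: e^(−kτ) = e^(−0.05975 × 23.0) = 0.2530
R = 1 / (1 − 0.2530) = 1.339
Css,max = 24.2 × 1.339 = 32.40 µg/mL
Css,min = Css,max × e^(−kτ) = 32.40 × 0.2530 ≈ 8.20 µg/mL

8.20 µg/mL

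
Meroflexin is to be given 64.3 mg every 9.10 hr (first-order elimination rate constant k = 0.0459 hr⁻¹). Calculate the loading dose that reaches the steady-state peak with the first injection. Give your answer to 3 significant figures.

188 mg

Accumulation ratio R = 1 / (1 − e^(−kτ)) = 1 / (1 − e^(−0.04590×9.10)) = 1 / (1 − 0.6586) = 2.929
Loading dose = maintenance dose × R = 64.3 × 2.929 ≈ 188 mg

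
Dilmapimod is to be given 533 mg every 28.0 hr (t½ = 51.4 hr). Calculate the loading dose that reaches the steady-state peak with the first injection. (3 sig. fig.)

1690 mg

k = ln 2 / 51.4 = 0.01349 hr⁻¹
Accumulation ratio R = 1 / (1 − e^(−kτ)) = 1 / (1 − e^(−0.01349×28.0)) = 1 / (1 − 0.6855) = 3.180
Loading dose = maintenance dose × R = 533 × 3.180 ≈ 1690 mg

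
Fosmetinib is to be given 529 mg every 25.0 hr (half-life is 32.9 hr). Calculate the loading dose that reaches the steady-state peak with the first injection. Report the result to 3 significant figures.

k = ln 2 / 32.9 = 0.02107 hr⁻¹
Accumulation ratio R = 1 / (1 − e^(−kτ)) = 1 / (1 − e^(−0.02107×25.0)) = 1 / (1 − 0.5905) = 2.442
Loading dose = maintenance dose × R = 529 × 2.442 ≈ 1290 mg

1290 mg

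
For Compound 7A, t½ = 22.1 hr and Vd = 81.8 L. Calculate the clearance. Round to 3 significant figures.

k = ln 2 / t½ = ln 2 / 22.1 = 0.03136 hr⁻¹
CL = k · V = 0.03136 × 81.8 ≈ 2.57 L/hr

2.57 L/hr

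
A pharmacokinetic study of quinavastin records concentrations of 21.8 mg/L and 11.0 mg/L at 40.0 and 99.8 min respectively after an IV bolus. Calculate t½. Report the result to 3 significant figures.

60.6 minutes

k = ln(C₁/C₂) / (t₂ − t₁) = ln(21.8/11.0) / (99.8 − 40.0)
  = 0.6840 / 59.80 = 0.01144 min⁻¹
t½ = ln 2 / k = ln 2 / 0.01144 ≈ 60.6 minutes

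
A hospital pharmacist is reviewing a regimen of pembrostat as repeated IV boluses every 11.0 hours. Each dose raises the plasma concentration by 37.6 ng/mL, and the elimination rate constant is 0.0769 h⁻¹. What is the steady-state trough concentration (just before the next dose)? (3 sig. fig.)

28.3 ng/mL

Fraction remaining after one interval: e^(−kτ) = e^(−0.07690 × 11.0) = 0.4292
R = 1 / (1 − 0.4292) = 1.752
Css,max = 37.6 × 1.752 = 65.87 ng/mL
Css,min = Css,max × e^(−kτ) = 65.87 × 0.4292 ≈ 28.3 ng/mL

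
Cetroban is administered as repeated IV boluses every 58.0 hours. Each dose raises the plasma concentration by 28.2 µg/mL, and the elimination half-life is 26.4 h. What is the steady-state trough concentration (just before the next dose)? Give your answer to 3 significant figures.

k = ln 2 / 26.4 = 0.02626 h⁻¹
Fraction remaining after one interval: e^(−kτ) = e^(−0.02626 × 58.0) = 0.2181
R = 1 / (1 − 0.2181) = 1.279
Css,max = 28.2 × 1.279 = 36.07 µg/mL
Css,min = Css,max × e^(−kτ) = 36.07 × 0.2181 ≈ 7.87 µg/mL

7.87 µg/mL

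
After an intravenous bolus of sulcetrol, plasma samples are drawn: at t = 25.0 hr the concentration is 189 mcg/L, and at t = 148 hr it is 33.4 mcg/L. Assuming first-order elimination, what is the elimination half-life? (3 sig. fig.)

49.2 hours

k = ln(C₁/C₂) / (t₂ − t₁) = ln(189/33.4) / (148 − 25.0)
  = 1.733 / 123.0 = 0.01409 hr⁻¹
t½ = ln 2 / k = ln 2 / 0.01409 ≈ 49.2 hours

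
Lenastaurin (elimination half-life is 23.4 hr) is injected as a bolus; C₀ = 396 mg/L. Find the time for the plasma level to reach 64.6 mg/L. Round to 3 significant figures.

k = ln 2 / 23.4 = 0.02962 hr⁻¹
C(t) = C₀ e^(−kt)  ⇒  t = ln(C₀/C) / k
t = ln(396/64.6) / 0.02962 = 1.813 / 0.02962 ≈ 61.2 hours

61.2 hours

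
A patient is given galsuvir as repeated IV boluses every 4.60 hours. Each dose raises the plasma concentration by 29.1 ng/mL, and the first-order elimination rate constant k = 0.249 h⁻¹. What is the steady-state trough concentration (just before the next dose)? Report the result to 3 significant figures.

Fraction remaining after one interval: e^(−kτ) = e^(−0.2490 × 4.60) = 0.3181
R = 1 / (1 − 0.3181) = 1.466
Css,max = 29.1 × 1.466 = 42.67 ng/mL
Css,min = Css,max × e^(−kτ) = 42.67 × 0.3181 ≈ 13.6 ng/mL

13.6 ng/mL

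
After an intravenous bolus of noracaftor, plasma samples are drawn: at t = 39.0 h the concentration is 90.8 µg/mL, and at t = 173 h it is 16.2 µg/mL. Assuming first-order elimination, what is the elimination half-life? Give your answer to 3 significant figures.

k = ln(C₁/C₂) / (t₂ − t₁) = ln(90.8/16.2) / (173 − 39.0)
  = 1.724 / 134.0 = 0.01286 h⁻¹
t½ = ln 2 / k = ln 2 / 0.01286 ≈ 53.9 hours

53.9 hours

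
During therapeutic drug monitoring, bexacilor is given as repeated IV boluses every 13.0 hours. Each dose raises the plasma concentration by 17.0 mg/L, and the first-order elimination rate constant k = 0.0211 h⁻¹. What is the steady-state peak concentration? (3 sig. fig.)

Fraction remaining after one interval: e^(−kτ) = e^(−0.02110 × 13.0) = 0.7601
R = 1 / (1 − 0.7601) = 4.168
Css,max = 17.0 × 4.168 ≈ 70.9 mg/L

70.9 mg/L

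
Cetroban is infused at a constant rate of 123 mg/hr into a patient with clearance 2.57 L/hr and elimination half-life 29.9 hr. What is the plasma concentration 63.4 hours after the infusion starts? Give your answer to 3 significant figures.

36.9 mg/L

Css = rate / CL = 123 / 2.57 = 47.86 mg/L
k = ln 2 / 29.9 = 0.02318 hr⁻¹
C(t) = Css (1 − e^(−kt)) = 47.86 × (1 − e^(−1.470)) = 47.86 × 0.7700 ≈ 36.9 mg/L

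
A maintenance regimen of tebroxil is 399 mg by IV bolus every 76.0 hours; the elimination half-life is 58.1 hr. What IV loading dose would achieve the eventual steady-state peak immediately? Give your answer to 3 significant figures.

669 mg

k = ln 2 / 58.1 = 0.01193 hr⁻¹
Accumulation ratio R = 1 / (1 − e^(−kτ)) = 1 / (1 − e^(−0.01193×76.0)) = 1 / (1 − 0.4039) = 1.677
Loading dose = maintenance dose × R = 399 × 1.677 ≈ 669 mg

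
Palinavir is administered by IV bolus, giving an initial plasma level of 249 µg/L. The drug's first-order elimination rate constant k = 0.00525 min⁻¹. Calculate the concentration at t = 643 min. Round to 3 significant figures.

8.51 µg/L

C(t) = C₀ e^(−kt) = 249 × e^(−0.005250 × 643) = 249 × e^(−3.376) = 249 × 0.03419 ≈ 8.51 µg/L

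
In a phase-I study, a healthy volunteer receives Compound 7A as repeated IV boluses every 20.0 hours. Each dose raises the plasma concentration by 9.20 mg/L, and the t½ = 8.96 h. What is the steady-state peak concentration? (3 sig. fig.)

11.7 mg/L

k = ln 2 / 8.96 = 0.07736 h⁻¹
Fraction remaining after one interval: e^(−kτ) = e^(−0.07736 × 20.0) = 0.2128
R = 1 / (1 − 0.2128) = 1.270
Css,max = 9.20 × 1.270 ≈ 11.7 mg/L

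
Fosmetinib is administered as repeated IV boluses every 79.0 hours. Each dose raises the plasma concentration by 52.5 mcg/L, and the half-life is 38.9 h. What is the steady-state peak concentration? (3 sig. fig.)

k = ln 2 / 38.9 = 0.01782 h⁻¹
Fraction remaining after one interval: e^(−kτ) = e^(−0.01782 × 79.0) = 0.2447
R = 1 / (1 − 0.2447) = 1.324
Css,max = 52.5 × 1.324 ≈ 69.5 mcg/L

69.5 mcg/L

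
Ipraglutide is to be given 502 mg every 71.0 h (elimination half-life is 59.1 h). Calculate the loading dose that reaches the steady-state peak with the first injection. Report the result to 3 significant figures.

k = ln 2 / 59.1 = 0.01173 h⁻¹
Accumulation ratio R = 1 / (1 − e^(−kτ)) = 1 / (1 − e^(−0.01173×71.0)) = 1 / (1 − 0.4349) = 1.769
Loading dose = maintenance dose × R = 502 × 1.769 ≈ 888 mg

888 mg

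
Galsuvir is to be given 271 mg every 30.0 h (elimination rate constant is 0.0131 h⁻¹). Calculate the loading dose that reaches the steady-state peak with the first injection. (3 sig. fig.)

Accumulation ratio R = 1 / (1 − e^(−kτ)) = 1 / (1 − e^(−0.01310×30.0)) = 1 / (1 − 0.6750) = 3.077
Loading dose = maintenance dose × R = 271 × 3.077 ≈ 834 mg

834 mg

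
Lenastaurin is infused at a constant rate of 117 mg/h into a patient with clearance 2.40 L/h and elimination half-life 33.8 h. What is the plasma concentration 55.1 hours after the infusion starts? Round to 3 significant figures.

33.0 µg/mL

Css = rate / CL = 117 / 2.40 = 48.75 µg/mL
k = ln 2 / 33.8 = 0.02051 h⁻¹
C(t) = Css (1 − e^(−kt)) = 48.75 × (1 − e^(−1.130)) = 48.75 × 0.6770 ≈ 33.0 µg/mL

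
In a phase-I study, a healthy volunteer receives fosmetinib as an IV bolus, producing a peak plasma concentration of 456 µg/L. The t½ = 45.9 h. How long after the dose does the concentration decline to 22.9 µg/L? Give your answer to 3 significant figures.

k = ln 2 / 45.9 = 0.01510 h⁻¹
C(t) = C₀ e^(−kt)  ⇒  t = ln(C₀/C) / k
t = ln(456/22.9) / 0.01510 = 2.991 / 0.01510 ≈ 198 hours

198 hours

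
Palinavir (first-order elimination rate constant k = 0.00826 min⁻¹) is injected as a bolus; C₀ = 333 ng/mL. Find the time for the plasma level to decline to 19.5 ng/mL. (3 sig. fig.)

C(t) = C₀ e^(−kt)  ⇒  t = ln(C₀/C) / k
t = ln(333/19.5) / 0.008260 = 2.838 / 0.008260 ≈ 344 minutes

344 minutes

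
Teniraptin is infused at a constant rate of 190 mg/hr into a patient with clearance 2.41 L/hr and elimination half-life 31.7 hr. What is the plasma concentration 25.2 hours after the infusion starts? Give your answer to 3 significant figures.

33.4 µg/mL

Css = rate / CL = 190 / 2.41 = 78.84 µg/mL
k = ln 2 / 31.7 = 0.02187 hr⁻¹
C(t) = Css (1 − e^(−kt)) = 78.84 × (1 − e^(−0.5510)) = 78.84 × 0.4236 ≈ 33.4 µg/mL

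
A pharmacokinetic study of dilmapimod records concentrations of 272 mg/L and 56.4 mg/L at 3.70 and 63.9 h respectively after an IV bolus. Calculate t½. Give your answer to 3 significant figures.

k = ln(C₁/C₂) / (t₂ − t₁) = ln(272/56.4) / (63.9 − 3.70)
  = 1.573 / 60.20 = 0.02614 h⁻¹
t½ = ln 2 / k = ln 2 / 0.02614 ≈ 26.5 hours

26.5 hours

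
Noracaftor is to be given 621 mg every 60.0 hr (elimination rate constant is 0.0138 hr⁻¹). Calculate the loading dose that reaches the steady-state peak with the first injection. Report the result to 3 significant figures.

1100 mg

Accumulation ratio R = 1 / (1 − e^(−kτ)) = 1 / (1 − e^(−0.01380×60.0)) = 1 / (1 − 0.4369) = 1.776
Loading dose = maintenance dose × R = 621 × 1.776 ≈ 1100 mg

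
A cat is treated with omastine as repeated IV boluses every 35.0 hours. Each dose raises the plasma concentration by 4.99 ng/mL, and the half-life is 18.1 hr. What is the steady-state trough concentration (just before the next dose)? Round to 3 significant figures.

1.77 ng/mL

k = ln 2 / 18.1 = 0.03830 hr⁻¹
Fraction remaining after one interval: e^(−kτ) = e^(−0.03830 × 35.0) = 0.2618
R = 1 / (1 − 0.2618) = 1.355
Css,max = 4.99 × 1.355 = 6.759 ng/mL
Css,min = Css,max × e^(−kτ) = 6.759 × 0.2618 ≈ 1.77 ng/mL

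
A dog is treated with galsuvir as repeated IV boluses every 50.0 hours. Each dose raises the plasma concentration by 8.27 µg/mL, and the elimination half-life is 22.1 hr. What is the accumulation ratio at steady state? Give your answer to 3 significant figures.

1.26

k = ln 2 / 22.1 = 0.03136 hr⁻¹
Fraction remaining after one interval: e^(−kτ) = e^(−0.03136 × 50.0) = 0.2084
R = 1 / (1 − 0.2084) = 1 / 0.7916 ≈ 1.26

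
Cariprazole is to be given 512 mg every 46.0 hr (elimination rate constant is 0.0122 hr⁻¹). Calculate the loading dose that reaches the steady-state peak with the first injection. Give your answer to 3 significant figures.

Accumulation ratio R = 1 / (1 − e^(−kτ)) = 1 / (1 − e^(−0.01220×46.0)) = 1 / (1 − 0.5705) = 2.328
Loading dose = maintenance dose × R = 512 × 2.328 ≈ 1190 mg

1190 mg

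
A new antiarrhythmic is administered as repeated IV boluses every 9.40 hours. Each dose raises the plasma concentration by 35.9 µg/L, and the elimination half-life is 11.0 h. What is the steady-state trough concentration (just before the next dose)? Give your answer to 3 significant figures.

k = ln 2 / 11.0 = 0.06301 h⁻¹
Fraction remaining after one interval: e^(−kτ) = e^(−0.06301 × 9.40) = 0.5530
R = 1 / (1 − 0.5530) = 2.237
Css,max = 35.9 × 2.237 = 80.32 µg/L
Css,min = Css,max × e^(−kτ) = 80.32 × 0.5530 ≈ 44.4 µg/L

44.4 µg/L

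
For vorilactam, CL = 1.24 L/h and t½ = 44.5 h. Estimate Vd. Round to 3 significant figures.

79.6 L

k = ln 2 / t½ = ln 2 / 44.5 = 0.01558 h⁻¹
V = CL / k = 1.24 / 0.01558 ≈ 79.6 L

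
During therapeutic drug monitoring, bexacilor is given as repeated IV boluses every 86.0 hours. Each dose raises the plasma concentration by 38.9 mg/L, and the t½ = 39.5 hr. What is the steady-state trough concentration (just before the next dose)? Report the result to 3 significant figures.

11.0 mg/L

k = ln 2 / 39.5 = 0.01755 hr⁻¹
Fraction remaining after one interval: e^(−kτ) = e^(−0.01755 × 86.0) = 0.2211
R = 1 / (1 − 0.2211) = 1.284
Css,max = 38.9 × 1.284 = 49.94 mg/L
Css,min = Css,max × e^(−kτ) = 49.94 × 0.2211 ≈ 11.0 mg/L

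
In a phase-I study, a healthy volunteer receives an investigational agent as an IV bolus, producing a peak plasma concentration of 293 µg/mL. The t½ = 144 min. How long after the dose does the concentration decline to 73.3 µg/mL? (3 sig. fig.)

k = ln 2 / 144 = 0.004814 min⁻¹
C(t) = C₀ e^(−kt)  ⇒  t = ln(C₀/C) / k
t = ln(293/73.3) / 0.004814 = 1.386 / 0.004814 ≈ 288 minutes

288 minutes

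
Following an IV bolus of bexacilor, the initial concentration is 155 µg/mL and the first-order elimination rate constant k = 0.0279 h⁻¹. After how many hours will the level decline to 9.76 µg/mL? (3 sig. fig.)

99.1 hours

C(t) = C₀ e^(−kt)  ⇒  t = ln(C₀/C) / k
t = ln(155/9.76) / 0.02790 = 2.765 / 0.02790 ≈ 99.1 hours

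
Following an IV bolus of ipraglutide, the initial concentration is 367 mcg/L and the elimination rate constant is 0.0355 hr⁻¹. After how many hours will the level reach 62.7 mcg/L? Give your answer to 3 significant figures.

49.8 hours

C(t) = C₀ e^(−kt)  ⇒  t = ln(C₀/C) / k
t = ln(367/62.7) / 0.03550 = 1.767 / 0.03550 ≈ 49.8 hours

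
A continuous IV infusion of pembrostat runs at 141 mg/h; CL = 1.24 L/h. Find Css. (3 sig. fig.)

114 mg/L

Css = infusion rate / CL = 141 / 1.24 ≈ 114 mg/L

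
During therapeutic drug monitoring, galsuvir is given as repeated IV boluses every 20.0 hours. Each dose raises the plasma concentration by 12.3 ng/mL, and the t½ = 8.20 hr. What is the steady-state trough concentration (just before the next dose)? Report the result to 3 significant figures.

2.78 ng/mL

k = ln 2 / 8.20 = 0.08453 hr⁻¹
Fraction remaining after one interval: e^(−kτ) = e^(−0.08453 × 20.0) = 0.1844
R = 1 / (1 − 0.1844) = 1.226
Css,max = 12.3 × 1.226 = 15.08 ng/mL
Css,min = Css,max × e^(−kτ) = 15.08 × 0.1844 ≈ 2.78 ng/mL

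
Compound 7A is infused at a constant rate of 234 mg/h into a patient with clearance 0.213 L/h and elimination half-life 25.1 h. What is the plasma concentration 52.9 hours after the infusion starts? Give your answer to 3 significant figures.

Css = rate / CL = 234 / 0.213 = 1099 mg/L
k = ln 2 / 25.1 = 0.02762 h⁻¹
C(t) = Css (1 − e^(−kt)) = 1099 × (1 − e^(−1.461)) = 1099 × 0.7680 ≈ 844 mg/L

844 mg/L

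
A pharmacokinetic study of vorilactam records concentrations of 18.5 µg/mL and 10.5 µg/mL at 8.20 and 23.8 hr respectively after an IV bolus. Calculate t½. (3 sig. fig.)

k = ln(C₁/C₂) / (t₂ − t₁) = ln(18.5/10.5) / (23.8 − 8.20)
  = 0.5664 / 15.60 = 0.03631 hr⁻¹
t½ = ln 2 / k = ln 2 / 0.03631 ≈ 19.1 hours

19.1 hours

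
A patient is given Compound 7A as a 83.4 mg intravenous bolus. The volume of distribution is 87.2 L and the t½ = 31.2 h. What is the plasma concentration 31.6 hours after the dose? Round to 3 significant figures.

0.474 µg/mL

C₀ = dose / V = 83.4 / 87.2 = 0.9564 µg/mL
k = ln 2 / 31.2 = 0.02222 h⁻¹
C(t) = C₀ e^(−kt) = 0.9564 × e^(−0.02222 × 31.6) = 0.9564 × e^(−0.7020) = 0.9564 × 0.4956 ≈ 0.474 µg/mL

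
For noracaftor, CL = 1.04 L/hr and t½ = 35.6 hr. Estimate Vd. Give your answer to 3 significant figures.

53.4 L

k = ln 2 / t½ = ln 2 / 35.6 = 0.01947 hr⁻¹
V = CL / k = 1.04 / 0.01947 ≈ 53.4 L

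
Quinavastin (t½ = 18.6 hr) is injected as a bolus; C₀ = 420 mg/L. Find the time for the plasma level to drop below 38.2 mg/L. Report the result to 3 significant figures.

k = ln 2 / 18.6 = 0.03727 hr⁻¹
C(t) = C₀ e^(−kt)  ⇒  t = ln(C₀/C) / k
t = ln(420/38.2) / 0.03727 = 2.397 / 0.03727 ≈ 64.3 hours

64.3 hours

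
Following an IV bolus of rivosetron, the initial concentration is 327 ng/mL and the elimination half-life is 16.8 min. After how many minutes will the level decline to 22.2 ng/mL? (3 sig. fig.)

k = ln 2 / 16.8 = 0.04126 min⁻¹
C(t) = C₀ e^(−kt)  ⇒  t = ln(C₀/C) / k
t = ln(327/22.2) / 0.04126 = 2.690 / 0.04126 ≈ 65.2 minutes

65.2 minutes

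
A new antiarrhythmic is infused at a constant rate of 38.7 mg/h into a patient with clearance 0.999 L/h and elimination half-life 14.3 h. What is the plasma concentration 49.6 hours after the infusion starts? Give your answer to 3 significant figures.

35.2 mg/L

Css = rate / CL = 38.7 / 0.999 = 38.74 mg/L
k = ln 2 / 14.3 = 0.04847 h⁻¹
C(t) = Css (1 − e^(−kt)) = 38.74 × (1 − e^(−2.404)) = 38.74 × 0.9097 ≈ 35.2 mg/L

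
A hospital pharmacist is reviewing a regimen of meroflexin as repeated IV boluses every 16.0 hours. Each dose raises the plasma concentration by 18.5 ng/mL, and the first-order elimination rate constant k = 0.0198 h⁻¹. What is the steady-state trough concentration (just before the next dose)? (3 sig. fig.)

Fraction remaining after one interval: e^(−kτ) = e^(−0.01980 × 16.0) = 0.7285
R = 1 / (1 − 0.7285) = 3.683
Css,max = 18.5 × 3.683 = 68.13 ng/mL
Css,min = Css,max × e^(−kτ) = 68.13 × 0.7285 ≈ 49.6 ng/mL

49.6 ng/mL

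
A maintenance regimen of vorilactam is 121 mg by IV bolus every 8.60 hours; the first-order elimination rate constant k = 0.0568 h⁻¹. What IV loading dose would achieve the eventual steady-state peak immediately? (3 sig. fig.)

Accumulation ratio R = 1 / (1 − e^(−kτ)) = 1 / (1 − e^(−0.05680×8.60)) = 1 / (1 − 0.6136) = 2.588
Loading dose = maintenance dose × R = 121 × 2.588 ≈ 313 mg

313 mg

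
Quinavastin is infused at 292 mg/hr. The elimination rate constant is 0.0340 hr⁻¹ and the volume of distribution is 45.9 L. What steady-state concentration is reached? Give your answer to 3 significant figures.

CL = k · V = 0.0340 × 45.9 = 1.561 L/hr
Css = rate / CL = 292 / 1.561 ≈ 187 mg/L

187 mg/L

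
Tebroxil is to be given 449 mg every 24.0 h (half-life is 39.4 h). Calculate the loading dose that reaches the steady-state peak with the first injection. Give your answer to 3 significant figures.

1300 mg

k = ln 2 / 39.4 = 0.01759 h⁻¹
Accumulation ratio R = 1 / (1 − e^(−kτ)) = 1 / (1 − e^(−0.01759×24.0)) = 1 / (1 − 0.6556) = 2.904
Loading dose = maintenance dose × R = 449 × 2.904 ≈ 1300 mg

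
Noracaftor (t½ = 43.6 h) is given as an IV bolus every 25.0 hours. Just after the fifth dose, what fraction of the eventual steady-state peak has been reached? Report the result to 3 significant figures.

0.863

k = ln 2 / 43.6 = 0.01590 h⁻¹
f_n = 1 − e^(−nkτ) = 1 − e^(−5 × 0.01590 × 25.0) = 1 − e^(−1.987) = 1 − 0.1371 ≈ 0.863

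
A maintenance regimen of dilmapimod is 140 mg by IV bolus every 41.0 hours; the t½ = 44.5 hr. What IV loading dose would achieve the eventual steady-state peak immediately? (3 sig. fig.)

k = ln 2 / 44.5 = 0.01558 hr⁻¹
Accumulation ratio R = 1 / (1 − e^(−kτ)) = 1 / (1 − e^(−0.01558×41.0)) = 1 / (1 − 0.5280) = 2.119
Loading dose = maintenance dose × R = 140 × 2.119 ≈ 297 mg

297 mg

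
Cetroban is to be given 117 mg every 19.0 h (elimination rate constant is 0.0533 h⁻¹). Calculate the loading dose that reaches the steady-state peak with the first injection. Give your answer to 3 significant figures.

Accumulation ratio R = 1 / (1 − e^(−kτ)) = 1 / (1 − e^(−0.05330×19.0)) = 1 / (1 − 0.3632) = 1.570
Loading dose = maintenance dose × R = 117 × 1.570 ≈ 184 mg

184 mg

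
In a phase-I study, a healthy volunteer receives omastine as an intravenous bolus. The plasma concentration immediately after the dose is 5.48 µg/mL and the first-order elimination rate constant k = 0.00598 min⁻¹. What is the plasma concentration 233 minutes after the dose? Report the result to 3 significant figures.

C(t) = C₀ e^(−kt) = 5.48 × e^(−0.005980 × 233) = 5.48 × e^(−1.393) = 5.48 × 0.2482 ≈ 1.36 µg/mL

1.36 µg/mL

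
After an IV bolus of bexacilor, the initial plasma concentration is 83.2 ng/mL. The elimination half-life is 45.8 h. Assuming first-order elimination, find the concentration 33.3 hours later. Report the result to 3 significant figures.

k = ln 2 / 45.8 = 0.01513 h⁻¹
C(t) = C₀ e^(−kt) = 83.2 × e^(−0.01513 × 33.3) = 83.2 × e^(−0.5040) = 83.2 × 0.6041 ≈ 50.3 ng/mL

50.3 ng/mL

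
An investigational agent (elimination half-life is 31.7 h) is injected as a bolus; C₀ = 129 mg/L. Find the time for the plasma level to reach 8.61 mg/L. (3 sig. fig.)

124 hours

k = ln 2 / 31.7 = 0.02187 h⁻¹
C(t) = C₀ e^(−kt)  ⇒  t = ln(C₀/C) / k
t = ln(129/8.61) / 0.02187 = 2.707 / 0.02187 ≈ 124 hours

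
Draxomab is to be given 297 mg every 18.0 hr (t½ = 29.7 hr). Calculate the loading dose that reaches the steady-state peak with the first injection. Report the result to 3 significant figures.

866 mg

k = ln 2 / 29.7 = 0.02334 hr⁻¹
Accumulation ratio R = 1 / (1 − e^(−kτ)) = 1 / (1 − e^(−0.02334×18.0)) = 1 / (1 − 0.6570) = 2.915
Loading dose = maintenance dose × R = 297 × 2.915 ≈ 866 mg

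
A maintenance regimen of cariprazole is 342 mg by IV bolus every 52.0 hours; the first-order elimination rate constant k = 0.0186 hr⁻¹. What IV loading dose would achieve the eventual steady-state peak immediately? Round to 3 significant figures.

Accumulation ratio R = 1 / (1 − e^(−kτ)) = 1 / (1 − e^(−0.01860×52.0)) = 1 / (1 − 0.3801) = 1.613
Loading dose = maintenance dose × R = 342 × 1.613 ≈ 552 mg

552 mg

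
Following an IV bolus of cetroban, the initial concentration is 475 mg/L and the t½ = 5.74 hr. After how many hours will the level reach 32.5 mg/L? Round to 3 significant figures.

k = ln 2 / 5.74 = 0.1208 hr⁻¹
C(t) = C₀ e^(−kt)  ⇒  t = ln(C₀/C) / k
t = ln(475/32.5) / 0.1208 = 2.682 / 0.1208 ≈ 22.2 hours

22.2 hours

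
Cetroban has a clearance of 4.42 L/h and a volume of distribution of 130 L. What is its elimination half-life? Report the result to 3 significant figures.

20.4 hours

k = CL / V = 4.42 / 130 = 0.03400 h⁻¹
t½ = ln 2 / k = ln 2 / 0.03400 ≈ 20.4 hours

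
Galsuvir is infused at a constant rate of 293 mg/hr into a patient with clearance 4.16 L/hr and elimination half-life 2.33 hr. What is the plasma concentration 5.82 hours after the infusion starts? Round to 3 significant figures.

Css = rate / CL = 293 / 4.16 = 70.43 µg/mL
k = ln 2 / 2.33 = 0.2975 hr⁻¹
C(t) = Css (1 − e^(−kt)) = 70.43 × (1 − e^(−1.731)) = 70.43 × 0.8230 ≈ 58.0 µg/mL

58.0 µg/mL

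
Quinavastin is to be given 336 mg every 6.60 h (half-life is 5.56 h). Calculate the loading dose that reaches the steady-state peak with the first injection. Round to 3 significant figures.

k = ln 2 / 5.56 = 0.1247 h⁻¹
Accumulation ratio R = 1 / (1 − e^(−kτ)) = 1 / (1 − e^(−0.1247×6.60)) = 1 / (1 − 0.4392) = 1.783
Loading dose = maintenance dose × R = 336 × 1.783 ≈ 599 mg

599 mg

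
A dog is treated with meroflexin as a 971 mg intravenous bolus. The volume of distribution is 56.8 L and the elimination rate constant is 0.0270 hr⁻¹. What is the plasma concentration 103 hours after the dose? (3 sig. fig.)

1.06 µg/mL

C₀ = dose / V = 971 / 56.8 = 17.10 µg/mL
C(t) = C₀ e^(−kt) = 17.10 × e^(−0.02700 × 103) = 17.10 × e^(−2.781) = 17.10 × 0.06198 ≈ 1.06 µg/mL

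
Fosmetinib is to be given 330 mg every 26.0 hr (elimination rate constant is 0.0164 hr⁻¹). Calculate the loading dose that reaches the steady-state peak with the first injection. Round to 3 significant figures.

Accumulation ratio R = 1 / (1 − e^(−kτ)) = 1 / (1 − e^(−0.01640×26.0)) = 1 / (1 − 0.6529) = 2.881
Loading dose = maintenance dose × R = 330 × 2.881 ≈ 951 mg

951 mg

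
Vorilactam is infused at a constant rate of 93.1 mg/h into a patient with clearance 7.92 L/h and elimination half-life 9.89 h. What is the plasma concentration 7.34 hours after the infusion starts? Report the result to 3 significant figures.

4.73 µg/mL

Css = rate / CL = 93.1 / 7.92 = 11.76 µg/mL
k = ln 2 / 9.89 = 0.07009 h⁻¹
C(t) = Css (1 − e^(−kt)) = 11.76 × (1 − e^(−0.5144)) = 11.76 × 0.4022 ≈ 4.73 µg/mL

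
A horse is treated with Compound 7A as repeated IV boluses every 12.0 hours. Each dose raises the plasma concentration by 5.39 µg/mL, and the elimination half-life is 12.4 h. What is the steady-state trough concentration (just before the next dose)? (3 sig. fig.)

k = ln 2 / 12.4 = 0.05590 h⁻¹
Fraction remaining after one interval: e^(−kτ) = e^(−0.05590 × 12.0) = 0.5113
R = 1 / (1 − 0.5113) = 2.046
Css,max = 5.39 × 2.046 = 11.03 µg/mL
Css,min = Css,max × e^(−kτ) = 11.03 × 0.5113 ≈ 5.64 µg/mL

5.64 µg/mL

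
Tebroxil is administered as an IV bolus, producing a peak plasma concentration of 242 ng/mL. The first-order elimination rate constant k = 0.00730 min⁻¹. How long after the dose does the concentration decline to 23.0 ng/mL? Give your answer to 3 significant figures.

C(t) = C₀ e^(−kt)  ⇒  t = ln(C₀/C) / k
t = ln(242/23.0) / 0.007300 = 2.353 / 0.007300 ≈ 322 minutes

322 minutes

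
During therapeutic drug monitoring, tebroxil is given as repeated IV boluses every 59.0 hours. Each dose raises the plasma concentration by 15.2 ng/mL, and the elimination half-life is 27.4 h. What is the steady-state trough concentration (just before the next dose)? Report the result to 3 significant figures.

4.41 ng/mL

k = ln 2 / 27.4 = 0.02530 h⁻¹
Fraction remaining after one interval: e^(−kτ) = e^(−0.02530 × 59.0) = 0.2248
R = 1 / (1 − 0.2248) = 1.290
Css,max = 15.2 × 1.290 = 19.61 ng/mL
Css,min = Css,max × e^(−kτ) = 19.61 × 0.2248 ≈ 4.41 ng/mL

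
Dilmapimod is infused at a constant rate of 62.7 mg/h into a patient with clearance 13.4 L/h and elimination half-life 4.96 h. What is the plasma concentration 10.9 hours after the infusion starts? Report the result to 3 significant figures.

Css = rate / CL = 62.7 / 13.4 = 4.679 mg/L
k = ln 2 / 4.96 = 0.1397 h⁻¹
C(t) = Css (1 − e^(−kt)) = 4.679 × (1 − e^(−1.523)) = 4.679 × 0.7820 ≈ 3.66 mg/L

3.66 mg/L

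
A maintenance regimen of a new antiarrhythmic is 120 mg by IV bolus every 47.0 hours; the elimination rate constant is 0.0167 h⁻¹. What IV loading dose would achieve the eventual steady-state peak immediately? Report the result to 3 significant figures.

Accumulation ratio R = 1 / (1 − e^(−kτ)) = 1 / (1 − e^(−0.01670×47.0)) = 1 / (1 − 0.4562) = 1.839
Loading dose = maintenance dose × R = 120 × 1.839 ≈ 221 mg

221 mg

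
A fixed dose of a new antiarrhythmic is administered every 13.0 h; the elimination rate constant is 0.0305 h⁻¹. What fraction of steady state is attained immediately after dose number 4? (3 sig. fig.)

f_n = 1 − e^(−nkτ) = 1 − e^(−4 × 0.03050 × 13.0) = 1 − e^(−1.586) = 1 − 0.2047 ≈ 0.795

0.795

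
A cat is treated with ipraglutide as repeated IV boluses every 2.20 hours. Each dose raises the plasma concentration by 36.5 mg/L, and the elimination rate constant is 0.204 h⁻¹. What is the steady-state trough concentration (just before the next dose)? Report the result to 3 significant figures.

64.4 mg/L

Fraction remaining after one interval: e^(−kτ) = e^(−0.2040 × 2.20) = 0.6384
R = 1 / (1 − 0.6384) = 2.765
Css,max = 36.5 × 2.765 = 100.9 mg/L
Css,min = Css,max × e^(−kτ) = 100.9 × 0.6384 ≈ 64.4 mg/L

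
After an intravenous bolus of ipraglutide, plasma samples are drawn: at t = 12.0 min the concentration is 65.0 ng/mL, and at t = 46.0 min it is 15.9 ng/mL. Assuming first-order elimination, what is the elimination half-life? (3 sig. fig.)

k = ln(C₁/C₂) / (t₂ − t₁) = ln(65.0/15.9) / (46.0 − 12.0)
  = 1.408 / 34.00 = 0.04141 min⁻¹
t½ = ln 2 / k = ln 2 / 0.04141 ≈ 16.7 minutes

16.7 minutes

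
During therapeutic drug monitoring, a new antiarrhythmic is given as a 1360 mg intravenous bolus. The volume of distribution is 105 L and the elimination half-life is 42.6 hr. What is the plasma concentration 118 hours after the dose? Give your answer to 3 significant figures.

1.90 mg/L

C₀ = dose / V = 1360 / 105 = 12.95 mg/L
k = ln 2 / 42.6 = 0.01627 hr⁻¹
C(t) = C₀ e^(−kt) = 12.95 × e^(−0.01627 × 118) = 12.95 × e^(−1.920) = 12.95 × 0.1466 ≈ 1.90 mg/L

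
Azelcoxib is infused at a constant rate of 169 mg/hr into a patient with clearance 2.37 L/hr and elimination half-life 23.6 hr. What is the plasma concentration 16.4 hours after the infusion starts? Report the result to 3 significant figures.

Css = rate / CL = 169 / 2.37 = 71.31 µg/mL
k = ln 2 / 23.6 = 0.02937 hr⁻¹
C(t) = Css (1 − e^(−kt)) = 71.31 × (1 − e^(−0.4817)) = 71.31 × 0.3823 ≈ 27.3 µg/mL

27.3 µg/mL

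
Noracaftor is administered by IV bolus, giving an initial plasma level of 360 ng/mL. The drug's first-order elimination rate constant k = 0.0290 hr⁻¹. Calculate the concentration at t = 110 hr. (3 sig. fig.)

14.8 ng/mL

C(t) = C₀ e^(−kt) = 360 × e^(−0.02900 × 110) = 360 × e^(−3.190) = 360 × 0.04117 ≈ 14.8 ng/mL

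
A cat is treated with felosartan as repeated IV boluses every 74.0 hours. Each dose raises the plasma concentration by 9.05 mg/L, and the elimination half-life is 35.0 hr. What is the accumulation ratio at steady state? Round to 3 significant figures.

k = ln 2 / 35.0 = 0.01980 hr⁻¹
Fraction remaining after one interval: e^(−kτ) = e^(−0.01980 × 74.0) = 0.2310
R = 1 / (1 − 0.2310) = 1 / 0.7690 ≈ 1.30

1.30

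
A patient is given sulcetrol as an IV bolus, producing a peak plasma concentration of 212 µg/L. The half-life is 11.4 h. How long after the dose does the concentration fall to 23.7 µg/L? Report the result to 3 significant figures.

k = ln 2 / 11.4 = 0.06080 h⁻¹
C(t) = C₀ e^(−kt)  ⇒  t = ln(C₀/C) / k
t = ln(212/23.7) / 0.06080 = 2.191 / 0.06080 ≈ 36.0 hours

36.0 hours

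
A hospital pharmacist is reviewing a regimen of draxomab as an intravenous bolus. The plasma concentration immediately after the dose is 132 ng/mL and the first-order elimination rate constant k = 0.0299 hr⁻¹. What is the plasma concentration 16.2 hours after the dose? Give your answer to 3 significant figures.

C(t) = C₀ e^(−kt) = 132 × e^(−0.02990 × 16.2) = 132 × e^(−0.4844) = 132 × 0.6161 ≈ 81.3 ng/mL

81.3 ng/mL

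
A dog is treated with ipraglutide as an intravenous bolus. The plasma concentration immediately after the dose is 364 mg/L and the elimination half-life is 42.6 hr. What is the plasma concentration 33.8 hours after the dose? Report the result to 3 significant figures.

210 mg/L

k = ln 2 / 42.6 = 0.01627 hr⁻¹
C(t) = C₀ e^(−kt) = 364 × e^(−0.01627 × 33.8) = 364 × e^(−0.5500) = 364 × 0.5770 ≈ 210 mg/L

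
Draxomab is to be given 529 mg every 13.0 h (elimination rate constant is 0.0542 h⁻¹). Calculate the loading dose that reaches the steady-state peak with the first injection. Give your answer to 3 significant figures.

1050 mg

Accumulation ratio R = 1 / (1 − e^(−kτ)) = 1 / (1 − e^(−0.05420×13.0)) = 1 / (1 − 0.4943) = 1.977
Loading dose = maintenance dose × R = 529 × 1.977 ≈ 1050 mg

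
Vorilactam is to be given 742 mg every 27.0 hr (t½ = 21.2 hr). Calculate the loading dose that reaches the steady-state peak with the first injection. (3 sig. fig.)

k = ln 2 / 21.2 = 0.03270 hr⁻¹
Accumulation ratio R = 1 / (1 − e^(−kτ)) = 1 / (1 − e^(−0.03270×27.0)) = 1 / (1 − 0.4136) = 1.705
Loading dose = maintenance dose × R = 742 × 1.705 ≈ 1270 mg

1270 mg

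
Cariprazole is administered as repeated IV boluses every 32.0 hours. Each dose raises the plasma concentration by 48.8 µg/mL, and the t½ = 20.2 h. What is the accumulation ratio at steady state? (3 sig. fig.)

1.50

k = ln 2 / 20.2 = 0.03431 h⁻¹
Fraction remaining after one interval: e^(−kτ) = e^(−0.03431 × 32.0) = 0.3335
R = 1 / (1 − 0.3335) = 1 / 0.6665 ≈ 1.50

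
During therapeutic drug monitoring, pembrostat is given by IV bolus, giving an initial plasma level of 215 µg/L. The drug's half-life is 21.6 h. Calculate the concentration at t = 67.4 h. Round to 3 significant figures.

k = ln 2 / 21.6 = 0.03209 h⁻¹
C(t) = C₀ e^(−kt) = 215 × e^(−0.03209 × 67.4) = 215 × e^(−2.163) = 215 × 0.1150 ≈ 24.7 µg/L

24.7 µg/L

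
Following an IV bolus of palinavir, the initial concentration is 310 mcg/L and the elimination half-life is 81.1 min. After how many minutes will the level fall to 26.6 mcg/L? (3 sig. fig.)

k = ln 2 / 81.1 = 0.008547 min⁻¹
C(t) = C₀ e^(−kt)  ⇒  t = ln(C₀/C) / k
t = ln(310/26.6) / 0.008547 = 2.456 / 0.008547 ≈ 287 minutes

287 minutes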